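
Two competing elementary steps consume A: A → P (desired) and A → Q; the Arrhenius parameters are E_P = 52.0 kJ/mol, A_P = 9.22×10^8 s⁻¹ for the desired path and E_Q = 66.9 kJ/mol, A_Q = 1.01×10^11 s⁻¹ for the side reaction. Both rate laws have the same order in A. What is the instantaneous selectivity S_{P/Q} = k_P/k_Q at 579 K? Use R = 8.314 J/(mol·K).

Since both paths have the same order in A, the concentration cancels and S_{P/Q} = k_P/k_Q = (A_P/A_Q)·exp[(E_Q−E_P)/(RT)].
(E_Q−E_P)/(RT) = (66.9−52.0)×10³/(8.314×579) = 14900/4814 = 3.095.
k_P/k_Q = (9.22×10^8/1.01×10^11)·exp(3.095) = 0.009129 × 22.09 = 0.202.

0.202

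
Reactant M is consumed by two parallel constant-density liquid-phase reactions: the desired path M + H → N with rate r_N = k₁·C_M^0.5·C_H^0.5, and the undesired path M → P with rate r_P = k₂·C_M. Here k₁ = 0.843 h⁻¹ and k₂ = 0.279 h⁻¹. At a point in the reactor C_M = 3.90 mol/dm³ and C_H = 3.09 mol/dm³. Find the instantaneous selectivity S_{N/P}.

S_{N/P} = r_N/r_P = (k₁·C_M^0.5·C_H^0.5)/(k₂·C_M) = (k₁/k₂)·C_M^-0.5·C_H^0.5.
= (0.843×3.900^0.5×3.090^0.5) / (0.279×3.900) = 2.926/1.088 = 2.69.
The undesired path is higher order in M, so low C_M (CSTR or dilute feed) favours N.

2.69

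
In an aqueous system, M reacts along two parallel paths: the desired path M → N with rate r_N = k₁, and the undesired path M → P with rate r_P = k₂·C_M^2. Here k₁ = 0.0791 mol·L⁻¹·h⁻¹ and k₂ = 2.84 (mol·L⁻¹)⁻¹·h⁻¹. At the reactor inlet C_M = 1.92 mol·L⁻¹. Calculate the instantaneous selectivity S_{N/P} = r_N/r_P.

S_{N/P} = r_N/r_P = (k₁)/(k₂·C_M^2) = (k₁/k₂)·C_M^-2.
= (0.0791) / (2.84×1.920^2) = 0.07910/10.47 = 0.00756.

0.00756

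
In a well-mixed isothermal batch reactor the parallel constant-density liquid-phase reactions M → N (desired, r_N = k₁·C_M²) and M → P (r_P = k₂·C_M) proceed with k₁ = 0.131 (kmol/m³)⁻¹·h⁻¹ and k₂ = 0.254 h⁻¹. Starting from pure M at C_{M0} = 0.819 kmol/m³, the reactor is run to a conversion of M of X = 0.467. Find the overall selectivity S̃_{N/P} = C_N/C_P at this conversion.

C_M = C_{M0}(1−X) = 0.4365 kmol/m³.
Along a PFR/batch, dC_P/dC_M = −r_P/(r_N+r_P) = −k₂/(k₂+k₁·C_M).
Integrating from C_{M0} to C_M: C_P = (0.254/0.131)·ln[(0.254+0.131·0.819)/(0.254+0.131·0.437)] = 1.939·ln(0.3613/0.3112) = 0.2895 kmol/m³.
Then C_N = (C_{M0}−C_M) − C_P = 0.3825 − 0.2895 = 0.09301 kmol/m³.
S̃_{N/P} = C_N/C_P = 0.09301/0.2895 = 0.321.

0.321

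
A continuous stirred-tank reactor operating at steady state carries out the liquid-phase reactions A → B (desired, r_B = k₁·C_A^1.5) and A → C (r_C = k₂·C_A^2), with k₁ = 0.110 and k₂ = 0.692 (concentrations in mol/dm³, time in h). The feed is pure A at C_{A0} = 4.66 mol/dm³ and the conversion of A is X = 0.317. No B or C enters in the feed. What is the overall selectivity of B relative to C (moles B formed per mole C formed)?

0.0891

Exit C_A = C_{A0}(1−X) = 4.66×0.683 = 3.183 mol/dm³.
Rates in a CSTR are evaluated at the outlet concentration: r_B = 0.110×3.183^1.5 = 0.6246, r_C = 0.692×3.183^2 = 7.010.
Overall selectivity = C_B/C_C = r_Bτ/(r_Cτ) = r_B/r_C = 0.0891.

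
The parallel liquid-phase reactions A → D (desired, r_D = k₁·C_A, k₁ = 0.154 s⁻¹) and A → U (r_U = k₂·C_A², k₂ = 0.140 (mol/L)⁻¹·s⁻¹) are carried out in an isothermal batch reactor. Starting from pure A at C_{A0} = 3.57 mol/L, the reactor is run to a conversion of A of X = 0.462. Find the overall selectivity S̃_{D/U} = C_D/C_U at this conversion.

0.410

C_A = C_{A0}(1−X) = 1.921 mol/L.
Along a PFR/batch, dC_D/dC_A = −r_D/(r_D+r_U) = −k₁/(k₁+k₂·C_A).
Integrating from C_{A0} to C_A: C_D = (0.154/0.140)·ln[(0.154+0.140·3.57)/(0.154+0.140·1.92)] = 1.100·ln(0.6538/0.4229) = 0.4793 mol/L.
C_U = (C_{A0}−C_A)−C_D = 1.170 mol/L; S̃_{D/U} = 0.4793/1.170 = 0.410.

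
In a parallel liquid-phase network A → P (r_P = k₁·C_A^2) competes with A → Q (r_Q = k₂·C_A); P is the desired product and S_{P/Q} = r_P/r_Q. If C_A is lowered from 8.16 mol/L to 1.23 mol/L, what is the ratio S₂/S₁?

0.151

S_{P/Q} = (k₁/k₂)·C_A, so S₂/S₁ = (C_{A,2}/C_{A,1}).
= 1.23/8.16 = 0.151.
Selectivity toward P falls as C_A falls — high-concentration operation is favoured.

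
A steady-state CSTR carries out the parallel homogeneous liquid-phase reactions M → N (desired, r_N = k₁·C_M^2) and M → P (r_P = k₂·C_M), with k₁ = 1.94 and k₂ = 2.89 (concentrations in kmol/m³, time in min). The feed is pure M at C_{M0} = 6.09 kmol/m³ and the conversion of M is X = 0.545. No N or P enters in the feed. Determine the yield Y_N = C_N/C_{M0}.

Exit C_M = C_{M0}(1−X) = 6.09×0.455 = 2.771 kmol/m³.
A CSTR operates uniformly at the exit composition, giving r_N = 14.90 and r_P = 8.008 (each k·C_M^n at C_M = 2.771).
Fraction of consumed M going to N: r_N/(r_N+r_P) = 0.6504.
C_N = 0.6504·C_{M0}·X = 0.6504×6.09×0.545 = 2.16 kmol/m³; Y_N = C_N/C_{M0} = 0.354.

0.354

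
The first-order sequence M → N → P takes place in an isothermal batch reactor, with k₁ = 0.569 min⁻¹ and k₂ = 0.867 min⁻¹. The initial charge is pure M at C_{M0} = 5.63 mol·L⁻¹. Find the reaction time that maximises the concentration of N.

1.41 min

For first-order series the maximum of C_N occurs at t_opt = ln(k₂/k₁)/(k₂−k₁).
= ln(0.867/0.569)/(0.867−0.569) = ln(1.524)/0.2980 = 0.4212/0.2980 = 1.41 min.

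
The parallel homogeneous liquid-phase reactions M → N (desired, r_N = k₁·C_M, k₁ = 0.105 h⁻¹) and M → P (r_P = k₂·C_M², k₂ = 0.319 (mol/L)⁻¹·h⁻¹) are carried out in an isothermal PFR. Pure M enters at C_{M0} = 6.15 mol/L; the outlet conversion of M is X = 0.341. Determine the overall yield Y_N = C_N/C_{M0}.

C_M = C_{M0}(1−X) = 4.053 mol/L.
Along a PFR/batch, dC_N/dC_M = −r_N/(r_N+r_P) = −k₁/(k₁+k₂·C_M).
Integrating from C_{M0} to C_M: C_N = (0.105/0.319)·ln[(0.105+0.319·6.15)/(0.105+0.319·4.05)] = 0.3292·ln(2.067/1.398) = 0.1287 mol/L.
Y_N = C_N/C_{M0} = 0.1287/6.15 = 0.0209.

0.0209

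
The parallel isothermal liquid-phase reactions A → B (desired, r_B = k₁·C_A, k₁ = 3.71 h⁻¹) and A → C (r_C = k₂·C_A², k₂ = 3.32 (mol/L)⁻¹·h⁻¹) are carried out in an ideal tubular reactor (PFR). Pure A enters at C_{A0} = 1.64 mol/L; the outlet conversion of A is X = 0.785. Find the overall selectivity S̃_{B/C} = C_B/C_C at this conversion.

1.20

C_A = C_{A0}(1−X) = 0.3526 mol/L.
Along a PFR/batch, dC_B/dC_A = −r_B/(r_B+r_C) = −k₁/(k₁+k₂·C_A).
Integrating from C_{A0} to C_A: C_B = (3.71/3.32)·ln[(3.71+3.32·1.64)/(3.71+3.32·0.353)] = 1.117·ln(9.155/4.881) = 0.7029 mol/L.
C_C = (C_{A0}−C_A)−C_B = 0.5845 mol/L; S̃_{B/C} = 0.7029/0.5845 = 1.20.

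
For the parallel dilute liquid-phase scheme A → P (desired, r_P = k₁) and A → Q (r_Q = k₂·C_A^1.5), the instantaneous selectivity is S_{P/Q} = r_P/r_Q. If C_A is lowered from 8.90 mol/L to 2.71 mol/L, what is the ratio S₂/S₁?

5.95

S_{P/Q} = (k₁/k₂)·C_A^-1.5, so S₂/S₁ = (C_{A,2}/C_{A,1})^-1.5.
= (2.71/8.90)^(-1.5) = (0.3045)^(-1.5) = 5.95.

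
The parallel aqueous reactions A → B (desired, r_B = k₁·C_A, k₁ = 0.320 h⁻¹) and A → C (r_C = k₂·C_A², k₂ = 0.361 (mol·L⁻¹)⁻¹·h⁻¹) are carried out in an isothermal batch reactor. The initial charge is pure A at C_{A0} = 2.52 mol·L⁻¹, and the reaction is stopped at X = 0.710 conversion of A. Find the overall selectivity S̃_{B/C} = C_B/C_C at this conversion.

C_A = C_{A0}(1−X) = 0.7308 mol·L⁻¹.
Along a PFR/batch, dC_B/dC_A = −r_B/(r_B+r_C) = −k₁/(k₁+k₂·C_A).
Integrating from C_{A0} to C_A: C_B = (0.320/0.361)·ln[(0.320+0.361·2.52)/(0.320+0.361·0.731)] = 0.8864·ln(1.230/0.5838) = 0.6603 mol·L⁻¹.
C_C = (C_{A0}−C_A)−C_B = 1.129 mol·L⁻¹; S̃_{B/C} = 0.6603/1.129 = 0.585.

0.585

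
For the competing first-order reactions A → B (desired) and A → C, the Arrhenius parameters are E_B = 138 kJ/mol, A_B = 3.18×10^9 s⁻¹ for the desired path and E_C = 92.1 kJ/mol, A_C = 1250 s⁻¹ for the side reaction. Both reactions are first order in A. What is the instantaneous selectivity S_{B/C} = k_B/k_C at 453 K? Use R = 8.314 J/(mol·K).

k_B/k_C = (A_B/A_C)·exp[−(E_B−E_C)/(RT)] = (A_B/A_C)·exp[(E_C−E_B)/(RT)].
(E_C−E_B)/(RT) = (92.1−138)×10³/(8.314×453) = -45900/3766 = -12.19.
k_B/k_C = (3.18×10^9/1250)·exp(-12.19) = 2.544×10^6 × 5.095×10^-6 = 13.0.

13.0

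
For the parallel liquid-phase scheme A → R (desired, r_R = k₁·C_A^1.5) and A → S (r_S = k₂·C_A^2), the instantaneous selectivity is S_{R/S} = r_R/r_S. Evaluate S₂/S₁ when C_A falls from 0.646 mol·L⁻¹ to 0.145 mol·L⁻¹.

S_{R/S} = (k₁/k₂)·C_A^-0.5, so S₂/S₁ = (C_{A,2}/C_{A,1})^-0.5.
= (0.145/0.646)^(-0.5) = (0.2245)^(-0.5) = 2.11.
Selectivity toward R rises as C_A falls — low-concentration operation is favoured.

2.11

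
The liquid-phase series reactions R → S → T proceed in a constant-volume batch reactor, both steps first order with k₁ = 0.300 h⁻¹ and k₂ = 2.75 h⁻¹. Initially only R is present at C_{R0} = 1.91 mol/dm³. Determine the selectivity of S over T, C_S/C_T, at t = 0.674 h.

0.791

Solving the coupled first-order balances gives C_S(t) = [k₁/(k₂−k₁)]·C_{R0}·(e^(−k₁t) − e^(−k₂t)).
e^(−k₁t) = e^(−0.300×0.674) = e^(−0.2022) = 0.8169; e^(−k₂t) = e^(−1.854) = 0.1567.
C_S = 0.300×1.91/(2.75−0.300) × (0.8169−0.1567) = 0.2339×0.6602 = 0.1544 mol/dm³.
C_R = C_{R0}e^(−k₁t) = 1.560 mol/dm³, so C_T = C_{R0}−C_R−C_S = 0.1952 mol/dm³; C_S/C_T = 0.791.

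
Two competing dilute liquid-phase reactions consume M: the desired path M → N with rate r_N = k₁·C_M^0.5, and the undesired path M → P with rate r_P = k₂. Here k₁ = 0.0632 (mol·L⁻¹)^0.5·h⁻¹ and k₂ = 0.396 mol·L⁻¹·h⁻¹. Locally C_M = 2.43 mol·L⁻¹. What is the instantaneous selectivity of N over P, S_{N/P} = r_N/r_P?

S_{N/P} = r_N/r_P = (k₁·C_M^0.5)/(k₂) = (k₁/k₂)·C_M^0.5.
= (0.0632×2.430^0.5) / (0.396) = 0.09852/0.3960 = 0.249.

0.249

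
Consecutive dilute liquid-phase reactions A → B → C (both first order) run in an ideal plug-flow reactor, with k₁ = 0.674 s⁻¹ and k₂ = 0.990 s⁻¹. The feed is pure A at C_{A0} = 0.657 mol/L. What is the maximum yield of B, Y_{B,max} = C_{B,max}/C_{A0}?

0.300

For a first-order series the maximum intermediate yield is C_{B,max}/C_{A0} = (k₁/k₂)^[k₂/(k₂−k₁)].
= (0.674/0.990)^(0.990/(0.990−0.674)) = (0.6808)^(3.133) = 0.2998.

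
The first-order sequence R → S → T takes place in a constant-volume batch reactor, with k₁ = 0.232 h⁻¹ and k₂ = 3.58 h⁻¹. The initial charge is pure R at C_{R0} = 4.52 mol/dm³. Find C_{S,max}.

0.242 mol/dm³

For a first-order series the maximum intermediate yield is C_{S,max}/C_{R0} = (k₁/k₂)^[k₂/(k₂−k₁)].
= (0.232/3.58)^(3.58/(3.58−0.232)) = (0.06480)^(1.069) = 0.05361.
C_{S,max} = 0.05361×4.52 = 0.242 mol/dm³.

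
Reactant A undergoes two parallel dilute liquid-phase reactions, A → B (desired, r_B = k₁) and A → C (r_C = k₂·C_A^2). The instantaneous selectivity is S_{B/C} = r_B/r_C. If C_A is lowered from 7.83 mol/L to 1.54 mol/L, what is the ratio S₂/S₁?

25.9

S_{B/C} = (k₁/k₂)·C_A^-2, so S₂/S₁ = (C_{A,2}/C_{A,1})^-2.
= (1.54/7.83)^(-2) = (0.1967)^(-2) = 25.9.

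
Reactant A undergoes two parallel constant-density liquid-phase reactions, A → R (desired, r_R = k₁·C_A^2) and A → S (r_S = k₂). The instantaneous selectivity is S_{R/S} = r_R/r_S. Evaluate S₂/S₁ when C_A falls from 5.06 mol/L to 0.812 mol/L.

0.0258

S_{R/S} = (k₁/k₂)·C_A^2, so S₂/S₁ = (C_{A,2}/C_{A,1})^2.
= (0.812/5.06)^2 = (0.1605)^2 = 0.0258.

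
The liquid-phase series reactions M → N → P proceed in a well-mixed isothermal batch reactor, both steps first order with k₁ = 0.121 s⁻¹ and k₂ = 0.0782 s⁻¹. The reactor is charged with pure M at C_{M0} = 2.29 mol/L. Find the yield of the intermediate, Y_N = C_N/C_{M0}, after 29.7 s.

For first-order series with pure M initially, C_N(t) = k₁C_{M0}/(k₂−k₁)·(e^(−k₁t) − e^(−k₂t)).
e^(−k₁t) = e^(−0.121×29.7) = e^(−3.594) = 0.02750; e^(−k₂t) = e^(−2.323) = 0.09802.
C_N = 0.121×2.29/(0.0782−0.121) × (0.02750−0.09802) = (-6.474)×(-0.07053) = 0.4566 mol/L.
Y_N = C_N/C_{M0} = 0.4566/2.29 = 0.199.

0.199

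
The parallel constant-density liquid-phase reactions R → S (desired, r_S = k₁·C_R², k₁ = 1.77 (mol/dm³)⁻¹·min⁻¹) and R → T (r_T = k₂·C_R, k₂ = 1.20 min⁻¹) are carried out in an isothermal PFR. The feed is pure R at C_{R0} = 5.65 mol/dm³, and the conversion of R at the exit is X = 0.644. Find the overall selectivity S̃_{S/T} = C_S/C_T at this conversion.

5.27

C_R = C_{R0}(1−X) = 2.011 mol/dm³.
Along a PFR/batch, dC_T/dC_R = −r_T/(r_S+r_T) = −k₂/(k₂+k₁·C_R).
Integrating from C_{R0} to C_R: C_T = (1.20/1.77)·ln[(1.20+1.77·5.65)/(1.20+1.77·2.01)] = 0.6780·ln(11.20/4.760) = 0.5801 mol/dm³.
Then C_S = (C_{R0}−C_R) − C_T = 3.639 − 0.5801 = 3.058 mol/dm³.
S̃_{S/T} = C_S/C_T = 3.058/0.5801 = 5.27.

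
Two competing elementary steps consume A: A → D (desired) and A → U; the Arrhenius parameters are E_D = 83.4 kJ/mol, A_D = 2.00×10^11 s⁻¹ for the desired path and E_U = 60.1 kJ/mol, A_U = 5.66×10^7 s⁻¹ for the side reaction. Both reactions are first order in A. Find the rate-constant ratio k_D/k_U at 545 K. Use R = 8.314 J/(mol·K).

With equal orders, S_{D/U} = k_D/k_U = (A_D/A_U)·exp[(E_U−E_D)/(RT)].
(E_U−E_D)/(RT) = (60.1−83.4)×10³/(8.314×545) = -23300/4531 = -5.142.
k_D/k_U = (2.00×10^11/5.66×10^7)·exp(-5.142) = 3534 × 0.005845 = 20.7.

20.7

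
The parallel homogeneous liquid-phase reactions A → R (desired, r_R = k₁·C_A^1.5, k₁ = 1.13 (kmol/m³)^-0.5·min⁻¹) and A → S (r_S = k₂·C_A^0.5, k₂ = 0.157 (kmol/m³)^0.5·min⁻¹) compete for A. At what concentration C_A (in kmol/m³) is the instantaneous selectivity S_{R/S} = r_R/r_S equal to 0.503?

0.0699 kmol/m³

S_{R/S} = (k₁/k₂)·C_A ⇒ C_A = S·k₂/k₁.
= 0.503×0.157/1.13 = 0.0699 kmol/m³.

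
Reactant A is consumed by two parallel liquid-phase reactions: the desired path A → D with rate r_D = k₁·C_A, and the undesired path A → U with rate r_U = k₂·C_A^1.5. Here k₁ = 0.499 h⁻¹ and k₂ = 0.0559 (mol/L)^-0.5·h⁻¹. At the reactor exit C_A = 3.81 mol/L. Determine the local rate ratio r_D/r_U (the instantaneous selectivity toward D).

S_{D/U} = r_D/r_U = (k₁·C_A)/(k₂·C_A^1.5) = (k₁/k₂)·C_A^-0.5.
= (0.499×3.810) / (0.0559×3.810^1.5) = 1.901/0.4157 = 4.57.

4.57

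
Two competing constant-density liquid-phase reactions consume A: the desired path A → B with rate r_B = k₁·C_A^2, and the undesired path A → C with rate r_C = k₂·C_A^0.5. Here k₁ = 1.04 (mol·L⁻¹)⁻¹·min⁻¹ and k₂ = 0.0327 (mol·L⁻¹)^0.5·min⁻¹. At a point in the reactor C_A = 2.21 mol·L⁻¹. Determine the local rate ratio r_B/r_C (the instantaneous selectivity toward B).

S_{B/C} = r_B/r_C = (k₁·C_A^2)/(k₂·C_A^0.5) = (k₁/k₂)·C_A^1.5.
= (1.04×2.210^2) / (0.0327×2.210^0.5) = 5.079/0.04861 = 104.
Since the desired path is higher order in A, keeping C_A high (PFR or concentrated feed) favours B.

104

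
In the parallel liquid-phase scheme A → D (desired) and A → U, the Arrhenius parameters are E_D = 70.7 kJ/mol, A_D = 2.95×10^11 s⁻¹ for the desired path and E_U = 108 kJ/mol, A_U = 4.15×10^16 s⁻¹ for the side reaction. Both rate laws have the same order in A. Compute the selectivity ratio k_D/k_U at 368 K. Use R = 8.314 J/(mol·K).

With equal orders, S_{D/U} = k_D/k_U = (A_D/A_U)·exp[(E_U−E_D)/(RT)].
(E_U−E_D)/(RT) = (108−70.7)×10³/(8.314×368) = 37300/3060 = 12.19.
k_D/k_U = (2.95×10^11/4.15×10^16)·exp(12.19) = 7.108×10^-6 × 1.971×10^5 = 1.40.

1.40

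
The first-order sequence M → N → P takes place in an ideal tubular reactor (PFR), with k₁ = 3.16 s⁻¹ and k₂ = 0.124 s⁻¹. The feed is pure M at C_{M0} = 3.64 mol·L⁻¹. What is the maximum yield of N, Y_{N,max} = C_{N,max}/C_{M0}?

0.876

At the optimum, C_{N,max}/C_{M0} = (k₁/k₂)^[k₂/(k₂−k₁)].
= (3.16/0.124)^(0.124/(0.124−3.16)) = (25.48)^(-0.04084) = 0.8761.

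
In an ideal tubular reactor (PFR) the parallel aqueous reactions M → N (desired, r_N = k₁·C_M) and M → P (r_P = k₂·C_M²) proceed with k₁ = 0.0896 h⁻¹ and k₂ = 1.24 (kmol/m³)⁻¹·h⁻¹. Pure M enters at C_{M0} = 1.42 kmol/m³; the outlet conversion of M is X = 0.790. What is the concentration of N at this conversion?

0.101 kmol/m³

C_M = C_{M0}(1−X) = 0.2982 kmol/m³.
Along a PFR/batch, dC_N/dC_M = −r_N/(r_N+r_P) = −k₁/(k₁+k₂·C_M).
Integrating from C_{M0} to C_M: C_N = (0.0896/1.24)·ln[(0.0896+1.24·1.42)/(0.0896+1.24·0.298)] = 0.07226·ln(1.850/0.4594) = 0.1007 kmol/m³.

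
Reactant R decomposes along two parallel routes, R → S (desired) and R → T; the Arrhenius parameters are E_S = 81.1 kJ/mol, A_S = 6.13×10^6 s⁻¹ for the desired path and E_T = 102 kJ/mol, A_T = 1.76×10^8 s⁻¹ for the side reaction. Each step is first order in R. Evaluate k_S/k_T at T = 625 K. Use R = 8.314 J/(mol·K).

With equal orders, S_{S/T} = k_S/k_T = (A_S/A_T)·exp[(E_T−E_S)/(RT)].
(E_T−E_S)/(RT) = (102−81.1)×10³/(8.314×625) = 20900/5196 = 4.022.
k_S/k_T = (6.13×10^6/1.76×10^8)·exp(4.022) = 0.03483 × 55.82 = 1.94.

1.94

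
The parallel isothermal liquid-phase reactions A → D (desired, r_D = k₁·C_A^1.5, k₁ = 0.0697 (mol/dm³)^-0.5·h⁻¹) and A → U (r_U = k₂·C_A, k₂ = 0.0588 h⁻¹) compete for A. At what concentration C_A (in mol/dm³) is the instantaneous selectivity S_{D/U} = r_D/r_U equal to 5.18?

19.1 mol/dm³

S_{D/U} = (k₁/k₂)·C_A^0.5 ⇒ C_A = (S·k₂/k₁)^(2).
= (5.18×0.0588/0.0697)^(2) = (4.370)^(2) = 19.1 mol/dm³.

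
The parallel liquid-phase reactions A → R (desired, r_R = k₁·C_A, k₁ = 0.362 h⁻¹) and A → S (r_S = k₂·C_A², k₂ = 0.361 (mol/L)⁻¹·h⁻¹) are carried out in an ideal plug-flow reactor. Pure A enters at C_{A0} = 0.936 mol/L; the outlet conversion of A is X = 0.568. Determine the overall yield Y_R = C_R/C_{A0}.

0.343

C_A = C_{A0}(1−X) = 0.4044 mol/L.
Along a PFR/batch, dC_R/dC_A = −r_R/(r_R+r_S) = −k₁/(k₁+k₂·C_A).
Integrating from C_{A0} to C_A: C_R = (0.362/0.361)·ln[(0.362+0.361·0.936)/(0.362+0.361·0.404)] = 1.003·ln(0.6999/0.5080) = 0.3214 mol/L.
Y_R = C_R/C_{A0} = 0.3214/0.936 = 0.343.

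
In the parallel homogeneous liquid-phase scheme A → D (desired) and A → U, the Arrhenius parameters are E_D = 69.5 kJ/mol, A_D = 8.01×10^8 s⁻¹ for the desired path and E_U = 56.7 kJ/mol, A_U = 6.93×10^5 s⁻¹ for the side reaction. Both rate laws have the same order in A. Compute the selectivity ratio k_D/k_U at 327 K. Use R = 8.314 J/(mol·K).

10.4

Since both paths have the same order in A, the concentration cancels and S_{D/U} = k_D/k_U = (A_D/A_U)·exp[(E_U−E_D)/(RT)].
(E_U−E_D)/(RT) = (56.7−69.5)×10³/(8.314×327) = -12800/2719 = -4.708.
k_D/k_U = (8.01×10^8/6.93×10^5)·exp(-4.708) = 1156 × 0.009021 = 10.4.
Since E_D > E_U, raising the temperature improves selectivity toward D.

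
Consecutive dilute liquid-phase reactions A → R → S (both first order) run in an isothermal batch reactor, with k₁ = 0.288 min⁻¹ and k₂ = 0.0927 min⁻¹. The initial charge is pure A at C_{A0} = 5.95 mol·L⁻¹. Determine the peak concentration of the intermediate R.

3.47 mol·L⁻¹

For a first-order series the maximum intermediate yield is C_{R,max}/C_{A0} = (k₁/k₂)^[k₂/(k₂−k₁)].
= (0.288/0.0927)^(0.0927/(0.0927−0.288)) = (3.107)^(-0.4747) = 0.5839.
C_{R,max} = 0.5839×5.95 = 3.47 mol·L⁻¹.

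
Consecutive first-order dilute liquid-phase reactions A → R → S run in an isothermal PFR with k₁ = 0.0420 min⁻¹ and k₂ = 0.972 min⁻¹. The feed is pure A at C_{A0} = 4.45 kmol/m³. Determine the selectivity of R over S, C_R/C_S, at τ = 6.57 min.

0.165

For first-order series with pure A initially, C_R(τ) = k₁C_{A0}/(k₂−k₁)·(e^(−k₁τ) − e^(−k₂τ)).
e^(−k₁τ) = e^(−0.0420×6.57) = e^(−0.2759) = 0.7589; e^(−k₂τ) = e^(−6.386) = 0.001685.
C_R = 0.0420×4.45/(0.972−0.0420) × (0.7589−0.001685) = 0.2010×0.7572 = 0.1522 kmol/m³.
C_A = C_{A0}e^(−k₁τ) = 3.377 kmol/m³, so C_S = C_{A0}−C_A−C_R = 0.9209 kmol/m³; C_R/C_S = 0.165.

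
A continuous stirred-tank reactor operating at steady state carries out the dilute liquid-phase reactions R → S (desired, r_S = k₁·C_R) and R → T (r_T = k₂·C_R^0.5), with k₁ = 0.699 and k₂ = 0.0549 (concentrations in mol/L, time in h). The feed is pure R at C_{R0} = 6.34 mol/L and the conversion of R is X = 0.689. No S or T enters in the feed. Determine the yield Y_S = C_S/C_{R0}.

Exit C_R = C_{R0}(1−X) = 6.34×0.311 = 1.972 mol/L.
Rates in a CSTR are evaluated at the outlet concentration: r_S = 0.699×1.972 = 1.378, r_T = 0.0549×1.972^0.5 = 0.07709.
Fraction of consumed R going to S: r_S/(r_S+r_T) = 0.9470.
C_S = 0.9470·C_{R0}·X = 0.9470×6.34×0.689 = 4.14 mol/L; Y_S = C_S/C_{R0} = 0.653.

0.653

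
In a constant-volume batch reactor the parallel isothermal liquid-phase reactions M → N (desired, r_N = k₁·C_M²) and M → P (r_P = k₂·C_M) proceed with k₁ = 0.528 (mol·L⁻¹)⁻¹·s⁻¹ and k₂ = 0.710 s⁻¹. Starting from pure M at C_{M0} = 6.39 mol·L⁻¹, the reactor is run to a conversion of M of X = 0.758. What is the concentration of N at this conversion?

C_M = C_{M0}(1−X) = 1.546 mol·L⁻¹.
Along a PFR/batch, dC_P/dC_M = −r_P/(r_N+r_P) = −k₂/(k₂+k₁·C_M).
Integrating from C_{M0} to C_M: C_P = (0.710/0.528)·ln[(0.710+0.528·6.39)/(0.710+0.528·1.55)] = 1.345·ln(4.084/1.526) = 1.323 mol·L⁻¹.
Then C_N = (C_{M0}−C_M) − C_P = 4.844 − 1.323 = 3.520 mol·L⁻¹.

3.52 mol·L⁻¹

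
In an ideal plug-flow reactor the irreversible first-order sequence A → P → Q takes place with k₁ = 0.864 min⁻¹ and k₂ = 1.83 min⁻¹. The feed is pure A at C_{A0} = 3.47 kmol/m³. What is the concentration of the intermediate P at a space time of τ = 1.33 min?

0.711 kmol/m³

Solving the coupled first-order balances gives C_P(τ) = [k₁/(k₂−k₁)]·C_{A0}·(e^(−k₁τ) − e^(−k₂τ)).
e^(−k₁τ) = e^(−0.864×1.33) = e^(−1.149) = 0.3169; e^(−k₂τ) = e^(−2.434) = 0.08769.
C_P = 0.864×3.47/(1.83−0.864) × (0.3169−0.08769) = 3.104×0.2292 = 0.7114 kmol/m³.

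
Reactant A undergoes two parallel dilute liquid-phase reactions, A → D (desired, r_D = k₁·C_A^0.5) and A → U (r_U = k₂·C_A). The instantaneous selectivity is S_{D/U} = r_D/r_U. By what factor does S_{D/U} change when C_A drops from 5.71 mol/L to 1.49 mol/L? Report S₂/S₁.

1.96

S_{D/U} = (k₁/k₂)·C_A^-0.5, so S₂/S₁ = (C_{A,2}/C_{A,1})^-0.5.
= (1.49/5.71)^(-0.5) = (0.2609)^(-0.5) = 1.96.
Selectivity toward D rises as C_A falls — low-concentration operation is favoured.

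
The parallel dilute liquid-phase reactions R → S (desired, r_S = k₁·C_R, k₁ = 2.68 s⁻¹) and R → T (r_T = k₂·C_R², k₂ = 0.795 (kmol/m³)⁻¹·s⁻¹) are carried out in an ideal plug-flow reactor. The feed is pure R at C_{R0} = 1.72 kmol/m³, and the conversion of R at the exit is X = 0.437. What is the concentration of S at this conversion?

0.539 kmol/m³

C_R = C_{R0}(1−X) = 0.9684 kmol/m³.
Along a PFR/batch, dC_S/dC_R = −r_S/(r_S+r_T) = −k₁/(k₁+k₂·C_R).
Integrating from C_{R0} to C_R: C_S = (2.68/0.795)·ln[(2.68+0.795·1.72)/(2.68+0.795·0.968)] = 3.371·ln(4.047/3.450) = 0.5385 kmol/m³.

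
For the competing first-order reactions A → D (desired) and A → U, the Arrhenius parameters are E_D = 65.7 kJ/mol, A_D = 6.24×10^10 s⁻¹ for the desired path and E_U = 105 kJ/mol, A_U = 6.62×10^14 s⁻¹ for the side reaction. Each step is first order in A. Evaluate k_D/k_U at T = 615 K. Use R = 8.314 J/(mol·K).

0.205

Since both paths have the same order in A, the concentration cancels and S_{D/U} = k_D/k_U = (A_D/A_U)·exp[(E_U−E_D)/(RT)].
(E_U−E_D)/(RT) = (105−65.7)×10³/(8.314×615) = 39300/5113 = 7.686.
k_D/k_U = (6.24×10^10/6.62×10^14)·exp(7.686) = 9.426×10^-5 × 2178 = 0.205.
Since E_D < E_U, lowering the temperature improves selectivity toward D.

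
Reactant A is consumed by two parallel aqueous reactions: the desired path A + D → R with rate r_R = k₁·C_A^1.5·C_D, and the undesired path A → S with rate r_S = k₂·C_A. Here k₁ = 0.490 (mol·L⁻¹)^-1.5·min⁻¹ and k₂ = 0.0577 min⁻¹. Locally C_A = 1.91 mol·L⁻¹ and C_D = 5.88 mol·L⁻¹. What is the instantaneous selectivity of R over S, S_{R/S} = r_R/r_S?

S_{R/S} = r_R/r_S = (k₁·C_A^1.5·C_D)/(k₂·C_A) = (k₁/k₂)·C_A^0.5·C_D.
= (0.490×1.910^1.5×5.880) / (0.0577×1.910) = 7.605/0.1102 = 69.0.

69.0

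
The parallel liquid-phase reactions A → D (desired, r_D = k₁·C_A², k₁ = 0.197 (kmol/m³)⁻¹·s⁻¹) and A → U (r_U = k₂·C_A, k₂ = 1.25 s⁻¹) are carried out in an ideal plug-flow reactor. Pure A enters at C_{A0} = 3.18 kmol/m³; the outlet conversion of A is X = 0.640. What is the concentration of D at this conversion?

0.510 kmol/m³

C_A = C_{A0}(1−X) = 1.145 kmol/m³.
Along a PFR/batch, dC_U/dC_A = −r_U/(r_D+r_U) = −k₂/(k₂+k₁·C_A).
Integrating from C_{A0} to C_A: C_U = (1.25/0.197)·ln[(1.25+0.197·3.18)/(1.25+0.197·1.14)] = 6.345·ln(1.876/1.476) = 1.525 kmol/m³.
Then C_D = (C_{A0}−C_A) − C_U = 2.035 − 1.525 = 0.5100 kmol/m³.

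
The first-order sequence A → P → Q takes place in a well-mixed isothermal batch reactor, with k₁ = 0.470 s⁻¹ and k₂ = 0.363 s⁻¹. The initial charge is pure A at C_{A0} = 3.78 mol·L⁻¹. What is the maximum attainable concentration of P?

At the optimum, C_{P,max}/C_{A0} = (k₁/k₂)^[k₂/(k₂−k₁)].
= (0.470/0.363)^(0.363/(0.363−0.470)) = (1.295)^(-3.393) = 0.4163.
C_{P,max} = 0.4163×3.78 = 1.57 mol·L⁻¹.

1.57 mol·L⁻¹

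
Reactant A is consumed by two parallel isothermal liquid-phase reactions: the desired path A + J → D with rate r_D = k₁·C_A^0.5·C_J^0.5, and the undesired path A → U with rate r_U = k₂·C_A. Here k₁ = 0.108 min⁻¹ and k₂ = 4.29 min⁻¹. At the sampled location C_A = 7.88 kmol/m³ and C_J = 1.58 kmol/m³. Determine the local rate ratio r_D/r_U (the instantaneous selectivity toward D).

S_{D/U} = r_D/r_U = (k₁·C_A^0.5·C_J^0.5)/(k₂·C_A) = (k₁/k₂)·C_A^-0.5·C_J^0.5.
= (0.108×7.880^0.5×1.580^0.5) / (4.29×7.880) = 0.3811/33.81 = 0.0113.
The undesired path is higher order in A, so low C_A (CSTR or dilute feed) favours D.

0.0113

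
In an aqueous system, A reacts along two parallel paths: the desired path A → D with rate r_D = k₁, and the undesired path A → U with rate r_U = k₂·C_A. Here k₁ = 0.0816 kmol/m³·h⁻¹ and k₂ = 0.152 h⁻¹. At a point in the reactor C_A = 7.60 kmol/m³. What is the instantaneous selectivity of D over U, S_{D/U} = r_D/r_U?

0.0706

S_{D/U} = r_D/r_U = (k₁)/(k₂·C_A) = (k₁/k₂)·C_A⁻¹.
= (0.0816) / (0.152×7.600) = 0.08160/1.155 = 0.0706.
The undesired path is higher order in A, so low C_A (CSTR or dilute feed) favours D.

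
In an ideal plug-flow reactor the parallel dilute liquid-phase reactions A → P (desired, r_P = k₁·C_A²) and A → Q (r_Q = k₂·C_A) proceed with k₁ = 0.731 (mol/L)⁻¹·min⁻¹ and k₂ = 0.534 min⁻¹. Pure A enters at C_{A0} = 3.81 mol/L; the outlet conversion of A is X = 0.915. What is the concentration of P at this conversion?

C_A = C_{A0}(1−X) = 0.3238 mol/L.
Along a PFR/batch, dC_Q/dC_A = −r_Q/(r_P+r_Q) = −k₂/(k₂+k₁·C_A).
Integrating from C_{A0} to C_A: C_Q = (0.534/0.731)·ln[(0.534+0.731·3.81)/(0.534+0.731·0.324)] = 0.7305·ln(3.319/0.7707) = 1.067 mol/L.
Then C_P = (C_{A0}−C_A) − C_Q = 3.486 − 1.067 = 2.420 mol/L.

2.42 mol/L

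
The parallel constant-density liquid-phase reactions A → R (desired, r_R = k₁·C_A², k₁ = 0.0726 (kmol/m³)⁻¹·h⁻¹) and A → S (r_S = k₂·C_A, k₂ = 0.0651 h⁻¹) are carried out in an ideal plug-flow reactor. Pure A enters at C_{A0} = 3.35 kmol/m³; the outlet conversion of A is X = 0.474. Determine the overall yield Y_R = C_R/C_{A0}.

0.349

C_A = C_{A0}(1−X) = 1.762 kmol/m³.
Along a PFR/batch, dC_S/dC_A = −r_S/(r_R+r_S) = −k₂/(k₂+k₁·C_A).
Integrating from C_{A0} to C_A: C_S = (0.0651/0.0726)·ln[(0.0651+0.0726·3.35)/(0.0651+0.0726·1.76)] = 0.8967·ln(0.3083/0.1930) = 0.4199 kmol/m³.
Then C_R = (C_{A0}−C_A) − C_S = 1.588 − 0.4199 = 1.168 kmol/m³.
Y_R = C_R/C_{A0} = 1.168/3.35 = 0.349.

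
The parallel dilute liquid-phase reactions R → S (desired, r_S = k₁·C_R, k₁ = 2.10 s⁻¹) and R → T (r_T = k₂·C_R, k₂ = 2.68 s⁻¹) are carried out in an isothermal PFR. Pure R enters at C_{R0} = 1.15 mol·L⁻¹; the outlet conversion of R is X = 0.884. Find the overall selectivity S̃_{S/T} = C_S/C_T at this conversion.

C_R = C_{R0}(1−X) = 0.1334 mol·L⁻¹.
Both paths are first order in R, so the instantaneous fraction to S is constant: dC_S/d(−C_R) = k₁/(k₁+k₂) = 0.4393.
C_S = 0.4393·(C_{R0}−C_R) = 0.4393×1.017 = 0.447 mol·L⁻¹.
C_T = (C_{R0}−C_R)−C_S = 0.5700 mol·L⁻¹; S̃_{S/T} = 0.4466/0.5700 = 0.784.

0.784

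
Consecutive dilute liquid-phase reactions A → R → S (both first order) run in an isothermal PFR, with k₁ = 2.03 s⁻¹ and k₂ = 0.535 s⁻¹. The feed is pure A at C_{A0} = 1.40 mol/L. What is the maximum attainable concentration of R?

0.869 mol/L

For a first-order series the maximum intermediate yield is C_{R,max}/C_{A0} = (k₁/k₂)^[k₂/(k₂−k₁)].
= (2.03/0.535)^(0.535/(0.535−2.03)) = (3.794)^(-0.3579) = 0.6205.
C_{R,max} = 0.6205×1.40 = 0.869 mol/L.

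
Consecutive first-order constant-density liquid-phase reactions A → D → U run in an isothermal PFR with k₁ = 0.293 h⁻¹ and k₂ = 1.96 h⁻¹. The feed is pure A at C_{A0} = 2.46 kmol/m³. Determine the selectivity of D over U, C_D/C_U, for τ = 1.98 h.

For first-order series with pure A initially, C_D(τ) = k₁C_{A0}/(k₂−k₁)·(e^(−k₁τ) − e^(−k₂τ)).
e^(−k₁τ) = e^(−0.293×1.98) = e^(−0.5801) = 0.5598; e^(−k₂τ) = e^(−3.881) = 0.02063.
C_D = 0.293×2.46/(1.96−0.293) × (0.5598−0.02063) = 0.4324×0.5392 = 0.2331 kmol/m³.
C_A = C_{A0}e^(−k₁τ) = 1.377 kmol/m³, so C_U = C_{A0}−C_A−C_D = 0.8497 kmol/m³; C_D/C_U = 0.274.

0.274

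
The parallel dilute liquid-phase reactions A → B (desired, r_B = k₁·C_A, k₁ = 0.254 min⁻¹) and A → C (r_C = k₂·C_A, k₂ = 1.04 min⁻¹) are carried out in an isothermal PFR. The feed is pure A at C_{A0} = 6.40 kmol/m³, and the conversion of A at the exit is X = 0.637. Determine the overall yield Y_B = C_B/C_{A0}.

C_A = C_{A0}(1−X) = 2.323 kmol/m³.
Both paths are first order in A, so the instantaneous fraction to B is constant: dC_B/d(−C_A) = k₁/(k₁+k₂) = 0.1963.
C_B = 0.1963·(C_{A0}−C_A) = 0.1963×4.077 = 0.800 kmol/m³.
Y_B = C_B/C_{A0} = 0.8002/6.40 = 0.125.

0.125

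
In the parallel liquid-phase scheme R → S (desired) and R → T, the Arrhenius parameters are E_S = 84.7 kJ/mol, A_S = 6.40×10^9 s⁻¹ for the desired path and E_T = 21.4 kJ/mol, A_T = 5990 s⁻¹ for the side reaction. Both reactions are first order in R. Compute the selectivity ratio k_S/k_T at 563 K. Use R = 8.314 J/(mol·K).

1.43

k_S/k_T = (A_S/A_T)·exp[−(E_S−E_T)/(RT)] = (A_S/A_T)·exp[(E_T−E_S)/(RT)].
(E_T−E_S)/(RT) = (21.4−84.7)×10³/(8.314×563) = -63300/4681 = -13.52.
k_S/k_T = (6.40×10^9/5990)·exp(-13.52) = 1.068×10^6 × 1.339×10^-6 = 1.43.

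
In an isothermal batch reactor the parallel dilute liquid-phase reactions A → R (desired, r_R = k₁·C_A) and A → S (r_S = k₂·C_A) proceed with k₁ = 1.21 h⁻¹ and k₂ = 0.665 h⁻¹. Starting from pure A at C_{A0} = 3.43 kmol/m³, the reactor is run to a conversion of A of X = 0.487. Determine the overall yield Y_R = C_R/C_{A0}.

0.314

C_A = C_{A0}(1−X) = 1.760 kmol/m³.
Both paths are first order in A, so the instantaneous fraction to R is constant: dC_R/d(−C_A) = k₁/(k₁+k₂) = 0.6453.
C_R = 0.6453·(C_{A0}−C_A) = 0.6453×1.670 = 1.08 kmol/m³.
Y_R = C_R/C_{A0} = 1.078/3.43 = 0.314.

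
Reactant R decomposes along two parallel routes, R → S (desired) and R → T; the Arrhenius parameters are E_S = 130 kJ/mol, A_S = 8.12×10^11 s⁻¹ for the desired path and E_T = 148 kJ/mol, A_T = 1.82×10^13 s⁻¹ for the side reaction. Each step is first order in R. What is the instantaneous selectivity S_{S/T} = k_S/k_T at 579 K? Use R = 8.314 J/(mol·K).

1.88

k_S/k_T = (A_S/A_T)·exp[−(E_S−E_T)/(RT)] = (A_S/A_T)·exp[(E_T−E_S)/(RT)].
(E_T−E_S)/(RT) = (148−130)×10³/(8.314×579) = 18000/4814 = 3.739.
k_S/k_T = (8.12×10^11/1.82×10^13)·exp(3.739) = 0.04462 × 42.07 = 1.88.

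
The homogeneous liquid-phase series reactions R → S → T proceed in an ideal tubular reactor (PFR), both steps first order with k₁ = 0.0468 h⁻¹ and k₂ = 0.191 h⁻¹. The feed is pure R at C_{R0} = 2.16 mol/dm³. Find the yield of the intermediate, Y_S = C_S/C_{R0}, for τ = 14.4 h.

Solving the coupled first-order balances gives C_S(τ) = [k₁/(k₂−k₁)]·C_{R0}·(e^(−k₁τ) − e^(−k₂τ)).
e^(−k₁τ) = e^(−0.0468×14.4) = e^(−0.6739) = 0.5097; e^(−k₂τ) = e^(−2.750) = 0.06390.
C_S = 0.0468×2.16/(0.191−0.0468) × (0.5097−0.06390) = 0.7010×0.4458 = 0.3125 mol/dm³.
Y_S = C_S/C_{R0} = 0.3125/2.16 = 0.145.

0.145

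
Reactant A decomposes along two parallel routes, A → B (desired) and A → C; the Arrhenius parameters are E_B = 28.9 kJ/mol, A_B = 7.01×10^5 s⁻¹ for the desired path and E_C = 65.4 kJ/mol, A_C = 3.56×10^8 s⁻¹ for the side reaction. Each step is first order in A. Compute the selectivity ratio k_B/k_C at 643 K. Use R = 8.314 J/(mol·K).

k_B/k_C = (A_B/A_C)·exp[−(E_B−E_C)/(RT)] = (A_B/A_C)·exp[(E_C−E_B)/(RT)].
(E_C−E_B)/(RT) = (65.4−28.9)×10³/(8.314×643) = 36500/5346 = 6.828.
k_B/k_C = (7.01×10^5/3.56×10^8)·exp(6.828) = 0.001969 × 923.0 = 1.82.

1.82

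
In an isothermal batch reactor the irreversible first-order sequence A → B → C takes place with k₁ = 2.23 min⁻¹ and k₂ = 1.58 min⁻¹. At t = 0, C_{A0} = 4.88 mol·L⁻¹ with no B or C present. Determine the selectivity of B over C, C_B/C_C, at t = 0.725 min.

For first-order series with pure A initially, C_B(t) = k₁C_{A0}/(k₂−k₁)·(e^(−k₁t) − e^(−k₂t)).
e^(−k₁t) = e^(−2.23×0.725) = e^(−1.617) = 0.1985; e^(−k₂t) = e^(−1.145) = 0.3181.
C_B = 2.23×4.88/(1.58−2.23) × (0.1985−0.3181) = (-16.74)×(-0.1195) = 2.001 mol·L⁻¹.
C_A = C_{A0}e^(−k₁t) = 0.9689 mol·L⁻¹, so C_C = C_{A0}−C_A−C_B = 1.910 mol·L⁻¹; C_B/C_C = 1.05.

1.05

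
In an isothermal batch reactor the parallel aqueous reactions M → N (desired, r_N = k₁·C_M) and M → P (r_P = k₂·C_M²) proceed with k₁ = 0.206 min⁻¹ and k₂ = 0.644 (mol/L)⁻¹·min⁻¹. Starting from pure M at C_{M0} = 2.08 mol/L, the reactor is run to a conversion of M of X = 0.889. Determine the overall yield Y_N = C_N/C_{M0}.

C_M = C_{M0}(1−X) = 0.2309 mol/L.
Along a PFR/batch, dC_N/dC_M = −r_N/(r_N+r_P) = −k₁/(k₁+k₂·C_M).
Integrating from C_{M0} to C_M: C_N = (0.206/0.644)·ln[(0.206+0.644·2.08)/(0.206+0.644·0.231)] = 0.3199·ln(1.546/0.3547) = 0.4708 mol/L.
Y_N = C_N/C_{M0} = 0.4708/2.08 = 0.226.

0.226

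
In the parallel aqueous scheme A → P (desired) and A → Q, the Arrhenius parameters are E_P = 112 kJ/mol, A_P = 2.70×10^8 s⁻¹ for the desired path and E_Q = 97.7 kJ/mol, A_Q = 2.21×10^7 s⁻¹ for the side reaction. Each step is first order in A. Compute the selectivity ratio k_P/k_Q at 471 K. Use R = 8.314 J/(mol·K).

k_P/k_Q = (A_P/A_Q)·exp[−(E_P−E_Q)/(RT)] = (A_P/A_Q)·exp[(E_Q−E_P)/(RT)].
(E_Q−E_P)/(RT) = (97.7−112)×10³/(8.314×471) = -14300/3916 = -3.652.
k_P/k_Q = (2.70×10^8/2.21×10^7)·exp(-3.652) = 12.22 × 0.02594 = 0.317.
Since E_P > E_Q, raising the temperature improves selectivity toward P.

0.317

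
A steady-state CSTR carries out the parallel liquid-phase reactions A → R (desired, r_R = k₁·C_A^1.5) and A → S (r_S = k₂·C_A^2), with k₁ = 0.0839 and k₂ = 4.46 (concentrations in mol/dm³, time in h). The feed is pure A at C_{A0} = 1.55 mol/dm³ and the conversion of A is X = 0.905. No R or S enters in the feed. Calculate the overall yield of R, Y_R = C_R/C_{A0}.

Exit C_A = C_{A0}(1−X) = 1.55×0.0950 = 0.1472 mol/dm³.
A CSTR operates uniformly at the exit composition, giving r_R = 0.004741 and r_S = 0.09670 (each k·C_A^n at C_A = 0.1472).
Fraction of consumed A going to R: r_R/(r_R+r_S) = 0.04673.
C_R = 0.04673·C_{A0}·X = 0.04673×1.55×0.905 = 0.0656 mol/dm³; Y_R = C_R/C_{A0} = 0.0423.

0.0423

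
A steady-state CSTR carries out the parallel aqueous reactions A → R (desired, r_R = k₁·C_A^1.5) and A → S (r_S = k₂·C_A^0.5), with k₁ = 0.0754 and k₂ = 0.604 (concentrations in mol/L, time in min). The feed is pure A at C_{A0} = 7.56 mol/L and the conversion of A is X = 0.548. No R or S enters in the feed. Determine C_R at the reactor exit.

1.24 mol/L

Exit C_A = C_{A0}(1−X) = 7.56×0.452 = 3.417 mol/L.
A CSTR operates uniformly at the exit composition, giving r_R = 0.4763 and r_S = 1.117 (each k·C_A^n at C_A = 3.417).
Fraction of consumed A going to R: r_R/(r_R+r_S) = 0.2990.
C_R = 0.2990·C_{A0}·X = 0.2990×7.56×0.548 = 1.24 mol/L.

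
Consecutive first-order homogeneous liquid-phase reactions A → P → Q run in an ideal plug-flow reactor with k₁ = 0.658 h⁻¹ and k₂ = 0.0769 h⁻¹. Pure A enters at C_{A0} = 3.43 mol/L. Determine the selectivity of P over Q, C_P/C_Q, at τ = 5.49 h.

Solving the coupled first-order balances gives C_P(τ) = [k₁/(k₂−k₁)]·C_{A0}·(e^(−k₁τ) − e^(−k₂τ)).
e^(−k₁τ) = e^(−0.658×5.49) = e^(−3.612) = 0.02699; e^(−k₂τ) = e^(−0.4222) = 0.6556.
C_P = 0.658×3.43/(0.0769−0.658) × (0.02699−0.6556) = (-3.884)×(-0.6286) = 2.442 mol/L.
C_A = C_{A0}e^(−k₁τ) = 0.09256 mol/L, so C_Q = C_{A0}−C_A−C_P = 0.8959 mol/L; C_P/C_Q = 2.73.

2.73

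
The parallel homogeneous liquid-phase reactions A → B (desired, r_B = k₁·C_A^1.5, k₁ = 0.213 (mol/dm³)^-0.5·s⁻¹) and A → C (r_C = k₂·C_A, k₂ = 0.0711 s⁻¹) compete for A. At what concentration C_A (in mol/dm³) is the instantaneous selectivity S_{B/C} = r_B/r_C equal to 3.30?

1.21 mol/dm³

S_{B/C} = (k₁/k₂)·C_A^0.5 ⇒ C_A = (S·k₂/k₁)^(2).
= (3.30×0.0711/0.213)^(2) = (1.102)^(2) = 1.21 mol/dm³.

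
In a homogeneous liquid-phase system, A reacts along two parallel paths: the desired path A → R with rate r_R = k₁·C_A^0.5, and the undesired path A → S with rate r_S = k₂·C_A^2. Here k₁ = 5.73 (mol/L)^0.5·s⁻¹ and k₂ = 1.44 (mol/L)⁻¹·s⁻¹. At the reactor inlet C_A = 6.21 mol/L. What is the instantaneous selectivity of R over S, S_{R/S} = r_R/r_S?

0.257

S_{R/S} = r_R/r_S = (k₁·C_A^0.5)/(k₂·C_A^2) = (k₁/k₂)·C_A^-1.5.
= (5.73×6.210^0.5) / (1.44×6.210^2) = 14.28/55.53 = 0.257.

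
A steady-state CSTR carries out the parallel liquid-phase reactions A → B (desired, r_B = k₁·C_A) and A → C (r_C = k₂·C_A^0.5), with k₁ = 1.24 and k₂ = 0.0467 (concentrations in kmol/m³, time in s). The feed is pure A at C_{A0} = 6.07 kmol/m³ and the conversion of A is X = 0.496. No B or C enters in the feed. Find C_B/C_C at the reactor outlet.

Exit C_A = C_{A0}(1−X) = 6.07×0.504 = 3.059 kmol/m³.
In a CSTR the entire volume is at exit conditions, so r_B = 1.24×3.059 = 3.794 and r_C = 0.0467×3.059^0.5 = 0.08168.
Overall selectivity = C_B/C_C = r_Bτ/(r_Cτ) = r_B/r_C = 46.4.

46.4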